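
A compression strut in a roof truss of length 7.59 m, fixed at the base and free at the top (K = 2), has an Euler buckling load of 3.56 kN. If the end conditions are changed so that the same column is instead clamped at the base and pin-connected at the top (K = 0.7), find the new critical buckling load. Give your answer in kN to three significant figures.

P_cr ∝ 1/K², so P_cr,new = P_cr,old × (K_old/K_new)² = 3.56 × (2/0.7)²
= 3.56 × 8.163 = 29.1 kN

P_cr ≈ 29.1 kN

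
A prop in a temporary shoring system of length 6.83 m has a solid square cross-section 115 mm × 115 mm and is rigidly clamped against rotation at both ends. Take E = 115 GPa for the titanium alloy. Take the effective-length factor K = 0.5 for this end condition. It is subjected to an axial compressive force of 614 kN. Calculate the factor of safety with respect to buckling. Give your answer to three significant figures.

n ≈ 2.31

I = a⁴/12 = 115⁴/12 = 1.458×10^7 mm⁴
I = 1.458×10^7 mm⁴ = 1.458×10^-5 m⁴
Effective length L_e = K·L = 0.5 × 6.83 = 3.415 m
P_cr = π²EI / L_e² = π² × 115×10⁹ × 1.458×10^-5 / 3.415² = 1.418×10^6 N
Factor of safety n = P_cr / P = 1418.5 / 614 = 2.31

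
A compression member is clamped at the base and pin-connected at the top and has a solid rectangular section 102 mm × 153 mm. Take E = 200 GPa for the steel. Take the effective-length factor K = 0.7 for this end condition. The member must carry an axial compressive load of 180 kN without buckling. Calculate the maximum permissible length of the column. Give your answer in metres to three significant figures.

L_max ≈ 17.4 m

Buckling occurs about the weak axis: I_min = h·b³/12 with b = 102 mm (the shorter side).
I_min = 153×102³/12 = 1.353×10^7 mm⁴
I = 1.353×10^-5 m⁴
At the buckling limit P_cr = P = 1.800×10^5 N
From P_cr = π²EI/(K·L)²:  L = (1/K)·√(π²EI/P_cr) = (1/0.7)·√(π²×2.00×10^11×1.353×10^-5/1.800×10^5)
L = 17.4 m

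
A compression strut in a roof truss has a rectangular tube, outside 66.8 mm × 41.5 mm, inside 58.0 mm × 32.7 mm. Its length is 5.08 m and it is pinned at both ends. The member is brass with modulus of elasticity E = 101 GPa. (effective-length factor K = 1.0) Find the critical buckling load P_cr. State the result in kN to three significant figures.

P_cr ≈ 8.84 kN

Weak-axis I_min = (h_o·b_o³ − h_i·b_i³)/12 with b_o = 41.5, b_i = 32.70 mm (shorter outer/inner sides).
I_min = (66.8×41.5³ − 58.00×32.70³)/12 = 2.289×10^5 mm⁴
I = 2.289×10^5 mm⁴ = 2.289×10^-7 m⁴
Effective length L_e = K·L = 1 × 5.08 = 5.080 m
P_cr = π²EI / L_e² = π² × 101×10⁹ × 2.289×10^-7 / 5.080² = 8.841×10^3 N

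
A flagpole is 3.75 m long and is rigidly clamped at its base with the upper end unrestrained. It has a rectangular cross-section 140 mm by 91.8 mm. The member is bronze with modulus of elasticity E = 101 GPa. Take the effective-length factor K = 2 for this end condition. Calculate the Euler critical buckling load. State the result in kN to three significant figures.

Buckling occurs about the weak axis: I_min = h·b³/12 with b = 91.8 mm (the shorter side).
I_min = 140×91.8³/12 = 9.026×10^6 mm⁴
I = 9.026×10^6 mm⁴ = 9.026×10^-6 m⁴
Effective length L_e = K·L = 2 × 3.75 = 7.500 m
P_cr = π²EI / L_e² = π² × 101×10⁹ × 9.026×10^-6 / 7.500² = 1.599×10^5 N

P_cr ≈ 160 kN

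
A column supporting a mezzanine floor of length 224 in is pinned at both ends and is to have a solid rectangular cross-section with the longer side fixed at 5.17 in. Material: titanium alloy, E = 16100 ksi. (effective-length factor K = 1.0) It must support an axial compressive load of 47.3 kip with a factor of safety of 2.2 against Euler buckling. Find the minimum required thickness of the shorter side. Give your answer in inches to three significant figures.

Required P_cr = n·P = 2.2 × 47.3 = 104.1 kip
L_e = K·L = 1 × 224 = 224.0 in
Required I = P_cr·L_e²/(π²E) = 1.041×10^5 × 224.0² / (π² × 1.61×10^7) = 32.86 in⁴
Rectangle, weak axis: I_min = h·b³/12 with h = 5.17 in fixed  ⇒  b = (12I/h)^(1/3) = 4.24 in

b ≈ 4.24 in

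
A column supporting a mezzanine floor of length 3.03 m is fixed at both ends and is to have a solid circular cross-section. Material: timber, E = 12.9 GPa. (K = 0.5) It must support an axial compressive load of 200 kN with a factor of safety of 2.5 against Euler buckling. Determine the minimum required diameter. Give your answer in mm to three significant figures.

d ≈ 116 mm

Required P_cr = n·P = 2.5 × 200 = 500.0 kN
L_e = K·L = 0.5 × 3.03 = 1.515 m
Required I = P_cr·L_e²/(π²E) = 5.000×10^5 × 1.515² / (π² × 1.29×10^10) = 9.014×10^-6 m⁴
I_req = 9.014×10^6 mm⁴
Solid circle: I = πd⁴/64  ⇒  d = (64I/π)^(1/4) = (64×9.014×10^6/π)^(1/4) = 116 mm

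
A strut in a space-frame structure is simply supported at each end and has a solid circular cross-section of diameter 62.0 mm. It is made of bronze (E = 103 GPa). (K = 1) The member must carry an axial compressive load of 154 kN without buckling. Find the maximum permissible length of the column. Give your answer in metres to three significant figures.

L_max ≈ 2.19 m

I = πd⁴/64 = π×62.0⁴/64 = 7.253×10^5 mm⁴
I = 7.253×10^-7 m⁴
At the buckling limit P_cr = P = 1.540×10^5 N
From P_cr = π²EI/(K·L)²:  L = (1/K)·√(π²EI/P_cr) = (1/1)·√(π²×1.03×10^11×7.253×10^-7/1.540×10^5)
L = 2.19 m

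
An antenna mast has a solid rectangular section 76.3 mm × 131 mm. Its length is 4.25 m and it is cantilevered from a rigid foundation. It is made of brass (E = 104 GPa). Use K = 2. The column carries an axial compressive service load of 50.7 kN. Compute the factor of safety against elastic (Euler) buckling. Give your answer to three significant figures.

Buckling occurs about the weak axis: I_min = h·b³/12 with b = 76.3 mm (the shorter side).
I_min = 131×76.3³/12 = 4.849×10^6 mm⁴
I = 4.849×10^6 mm⁴ = 4.849×10^-6 m⁴
Effective length L_e = K·L = 2 × 4.25 = 8.500 m
P_cr = π²EI / L_e² = π² × 104×10⁹ × 4.849×10^-6 / 8.500² = 6.889×10^4 N
Factor of safety n = P_cr / P = 68.890 / 50.7 = 1.36

n ≈ 1.36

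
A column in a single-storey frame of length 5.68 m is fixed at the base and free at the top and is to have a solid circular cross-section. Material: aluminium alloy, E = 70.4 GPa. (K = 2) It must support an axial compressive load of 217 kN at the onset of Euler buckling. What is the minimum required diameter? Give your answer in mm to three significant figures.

L_e = K·L = 2 × 5.68 = 11.36 m
Required I = P_cr·L_e²/(π²E) = 2.170×10^5 × 11.36² / (π² × 7.04×10^10) = 4.030×10^-5 m⁴
I_req = 4.030×10^7 mm⁴
Solid circle: I = πd⁴/64  ⇒  d = (64I/π)^(1/4) = (64×4.030×10^7/π)^(1/4) = 169 mm

d ≈ 169 mm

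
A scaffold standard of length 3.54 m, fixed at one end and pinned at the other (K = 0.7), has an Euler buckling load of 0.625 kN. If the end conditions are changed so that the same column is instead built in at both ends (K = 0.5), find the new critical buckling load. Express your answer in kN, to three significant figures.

P_cr ∝ 1/K², so P_cr,new = P_cr,old × (K_old/K_new)² = 0.625 × (0.7/0.5)²
= 0.625 × 1.960 = 1.22 kN

P_cr ≈ 1.22 kN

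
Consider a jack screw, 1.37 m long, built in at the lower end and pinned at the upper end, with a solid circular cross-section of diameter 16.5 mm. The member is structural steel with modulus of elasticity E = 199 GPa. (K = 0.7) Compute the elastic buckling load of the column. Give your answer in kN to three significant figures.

I = πd⁴/64 = π×16.5⁴/64 = 3.638×10^3 mm⁴
I = 3.638×10^3 mm⁴ = 3.638×10^-9 m⁴
Effective length L_e = K·L = 0.7 × 1.37 = 0.9590 m
P_cr = π²EI / L_e² = π² × 199×10⁹ × 3.638×10^-9 / 0.9590² = 7.770×10^3 N

P_cr ≈ 7.77 kN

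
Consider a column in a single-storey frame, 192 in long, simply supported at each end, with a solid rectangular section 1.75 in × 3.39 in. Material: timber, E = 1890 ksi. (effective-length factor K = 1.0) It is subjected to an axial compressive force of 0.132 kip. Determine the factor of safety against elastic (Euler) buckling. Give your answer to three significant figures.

Buckling occurs about the weak axis: I_min = h·b³/12 with b = 1.75 in (the shorter side).
I_min = 3.39×1.75³/12 = 1.514 in⁴
Effective length L_e = K·L = 1 × 192 = 192.0 in
P_cr = π²EI / L_e² = π² × 1890×10³ × 1.514 / 192.0² = 766.1 lb
Factor of safety n = P_cr / P = 0.76611 / 0.132 = 5.80

n ≈ 5.80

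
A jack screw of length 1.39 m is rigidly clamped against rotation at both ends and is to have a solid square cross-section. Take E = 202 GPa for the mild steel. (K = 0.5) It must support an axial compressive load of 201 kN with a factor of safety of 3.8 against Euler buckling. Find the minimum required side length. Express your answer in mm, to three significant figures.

Required P_cr = n·P = 3.8 × 201 = 763.8 kN
L_e = K·L = 0.5 × 1.39 = 0.6950 m
Required I = P_cr·L_e²/(π²E) = 7.638×10^5 × 0.6950² / (π² × 2.02×10^11) = 1.851×10^-7 m⁴
I_req = 1.851×10^5 mm⁴
Solid square: I = a⁴/12  ⇒  a = (12I)^(1/4) = (12×1.851×10^5)^(1/4) = 38.6 mm

a ≈ 38.6 mm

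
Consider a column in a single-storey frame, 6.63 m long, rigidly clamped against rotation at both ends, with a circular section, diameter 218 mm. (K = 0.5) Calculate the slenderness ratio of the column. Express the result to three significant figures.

λ ≈ 60.8

I = πd⁴/64 = π×218⁴/64 = 1.109×10^8 mm⁴
A = 3.733×10^4 mm²;  r_min = √(I/A) = √(1.109×10^8/3.733×10^4) = 54.50 mm
L_e = K·L = 0.5 × 6.63 m = 3.315 m = 3315.0 mm
λ = L_e / r_min = 3315.0 / 54.50 = 60.8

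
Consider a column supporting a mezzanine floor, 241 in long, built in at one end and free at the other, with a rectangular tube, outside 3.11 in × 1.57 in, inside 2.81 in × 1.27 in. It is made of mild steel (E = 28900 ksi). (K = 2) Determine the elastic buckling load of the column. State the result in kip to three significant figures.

P_cr ≈ 0.642 kip

Weak-axis I_min = (h_o·b_o³ − h_i·b_i³)/12 with b_o = 1.57, b_i = 1.270 in (shorter outer/inner sides).
I_min = (3.11×1.57³ − 2.810×1.270³)/12 = 0.5233 in⁴
Effective length L_e = K·L = 2 × 241 = 482.0 in
P_cr = π²EI / L_e² = π² × 28900×10³ × 0.5233 / 482.0² = 642.5 lb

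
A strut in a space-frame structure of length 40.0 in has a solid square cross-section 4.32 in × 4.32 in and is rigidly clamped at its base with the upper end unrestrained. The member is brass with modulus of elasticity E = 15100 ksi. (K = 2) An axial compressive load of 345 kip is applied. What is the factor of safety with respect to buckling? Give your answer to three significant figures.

I = a⁴/12 = 4.32⁴/12 = 29.02 in⁴
Effective length L_e = K·L = 2 × 40.0 = 80.00 in
P_cr = π²EI / L_e² = π² × 15100×10³ × 29.02 / 80.00² = 6.759×10^5 lb
Factor of safety n = P_cr / P = 675.85 / 345 = 1.96

n ≈ 1.96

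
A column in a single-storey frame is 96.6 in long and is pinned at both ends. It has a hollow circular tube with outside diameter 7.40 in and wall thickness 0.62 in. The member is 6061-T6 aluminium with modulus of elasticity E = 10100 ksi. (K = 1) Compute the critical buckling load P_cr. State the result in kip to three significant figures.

P_cr ≈ 817 kip

Inner diameter d_i = 7.40 − 2×0.62 = 6.160 in
I = π(d_o⁴ − d_i⁴)/64 = π(7.40⁴ − 6.160⁴)/64 = 76.52 in⁴
Effective length L_e = K·L = 1 × 96.6 = 96.60 in
P_cr = π²EI / L_e² = π² × 10100×10³ × 76.52 / 96.60² = 8.174×10^5 lb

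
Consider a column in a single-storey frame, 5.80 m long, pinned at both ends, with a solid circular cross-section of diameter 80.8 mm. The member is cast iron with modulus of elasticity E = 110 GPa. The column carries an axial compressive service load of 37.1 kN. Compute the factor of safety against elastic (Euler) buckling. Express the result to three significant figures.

n ≈ 1.82

I = πd⁴/64 = π×80.8⁴/64 = 2.092×10^6 mm⁴
I = 2.092×10^6 mm⁴ = 2.092×10^-6 m⁴
Effective length L_e = K·L = 1 × 5.80 = 5.800 m
P_cr = π²EI / L_e² = π² × 110×10⁹ × 2.092×10^-6 / 5.800² = 6.752×10^4 N
Factor of safety n = P_cr / P = 67.523 / 37.1 = 1.82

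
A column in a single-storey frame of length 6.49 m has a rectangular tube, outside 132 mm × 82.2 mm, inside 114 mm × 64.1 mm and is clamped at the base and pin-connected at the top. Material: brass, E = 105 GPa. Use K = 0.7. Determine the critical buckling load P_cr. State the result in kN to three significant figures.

Weak-axis I_min = (h_o·b_o³ − h_i·b_i³)/12 with b_o = 82.2, b_i = 64.10 mm (shorter outer/inner sides).
I_min = (132×82.2³ − 114.0×64.10³)/12 = 3.607×10^6 mm⁴
I = 3.607×10^6 mm⁴ = 3.607×10^-6 m⁴
Effective length L_e = K·L = 0.7 × 6.49 = 4.543 m
P_cr = π²EI / L_e² = π² × 105×10⁹ × 3.607×10^-6 / 4.543² = 1.811×10^5 N

P_cr ≈ 181 kN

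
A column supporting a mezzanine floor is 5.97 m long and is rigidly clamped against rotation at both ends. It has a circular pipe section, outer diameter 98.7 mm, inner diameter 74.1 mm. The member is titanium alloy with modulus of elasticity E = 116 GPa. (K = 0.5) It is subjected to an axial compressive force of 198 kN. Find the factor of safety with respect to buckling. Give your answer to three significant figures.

d_o = 98.7 mm, d_i = 74.1 mm
I = π(d_o⁴ − d_i⁴)/64 = π(98.7⁴ − 74.10⁴)/64 = 3.178×10^6 mm⁴
I = 3.178×10^6 mm⁴ = 3.178×10^-6 m⁴
Effective length L_e = K·L = 0.5 × 5.97 = 2.985 m
P_cr = π²EI / L_e² = π² × 116×10⁹ × 3.178×10^-6 / 2.985² = 4.084×10^5 N
Factor of safety n = P_cr / P = 408.40 / 198 = 2.06

n ≈ 2.06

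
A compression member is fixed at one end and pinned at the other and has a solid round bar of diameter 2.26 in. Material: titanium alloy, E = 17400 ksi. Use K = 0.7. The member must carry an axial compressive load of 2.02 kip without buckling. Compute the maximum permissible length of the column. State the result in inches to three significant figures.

L_max ≈ 471 in

I = πd⁴/64 = π×2.26⁴/64 = 1.281 in⁴
At the buckling limit P_cr = P = 2.020×10^3 lb
From P_cr = π²EI/(K·L)²:  L = (1/K)·√(π²EI/P_cr) = (1/0.7)·√(π²×1.74×10^7×1.281/2.020×10^3)
L = 471 in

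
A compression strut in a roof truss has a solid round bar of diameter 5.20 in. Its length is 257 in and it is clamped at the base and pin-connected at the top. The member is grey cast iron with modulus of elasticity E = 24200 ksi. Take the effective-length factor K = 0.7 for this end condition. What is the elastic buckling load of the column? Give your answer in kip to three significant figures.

P_cr ≈ 265 kip

I = πd⁴/64 = π×5.20⁴/64 = 35.89 in⁴
Effective length L_e = K·L = 0.7 × 257 = 179.9 in
P_cr = π²EI / L_e² = π² × 24200×10³ × 35.89 / 179.9² = 2.649×10^5 lb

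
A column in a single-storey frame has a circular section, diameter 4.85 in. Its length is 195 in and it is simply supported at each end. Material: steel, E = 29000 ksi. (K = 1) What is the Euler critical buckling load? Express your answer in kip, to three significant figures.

I = πd⁴/64 = π×4.85⁴/64 = 27.16 in⁴
Effective length L_e = K·L = 1 × 195 = 195.0 in
P_cr = π²EI / L_e² = π² × 29000×10³ × 27.16 / 195.0² = 2.044×10^5 lb

P_cr ≈ 204 kip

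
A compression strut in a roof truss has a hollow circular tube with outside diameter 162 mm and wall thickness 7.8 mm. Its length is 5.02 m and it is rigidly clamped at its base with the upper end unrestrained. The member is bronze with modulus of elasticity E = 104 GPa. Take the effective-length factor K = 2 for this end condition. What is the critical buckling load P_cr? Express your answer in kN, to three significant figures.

Inner diameter d_i = 162 − 2×7.8 = 146.4 mm
I = π(d_o⁴ − d_i⁴)/64 = π(162⁴ − 146.4⁴)/64 = 1.126×10^7 mm⁴
I = 1.126×10^7 mm⁴ = 1.126×10^-5 m⁴
Effective length L_e = K·L = 2 × 5.02 = 10.04 m
P_cr = π²EI / L_e² = π² × 104×10⁹ × 1.126×10^-5 / 10.04² = 1.147×10^5 N

P_cr ≈ 115 kN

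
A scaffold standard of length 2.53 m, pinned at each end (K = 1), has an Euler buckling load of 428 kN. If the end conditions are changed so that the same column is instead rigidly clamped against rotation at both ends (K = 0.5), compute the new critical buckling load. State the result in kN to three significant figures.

P_cr ≈ 1710 kN

P_cr ∝ 1/K², so P_cr,new = P_cr,old × (K_old/K_new)² = 428 × (1/0.5)²
= 428 × 4.000 = 1710 kN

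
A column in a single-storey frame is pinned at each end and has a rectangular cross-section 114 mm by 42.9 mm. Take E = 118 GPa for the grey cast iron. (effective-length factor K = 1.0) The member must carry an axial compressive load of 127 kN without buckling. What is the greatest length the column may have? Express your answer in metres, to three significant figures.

Buckling occurs about the weak axis: I_min = h·b³/12 with b = 42.9 mm (the shorter side).
I_min = 114×42.9³/12 = 7.501×10^5 mm⁴
I = 7.501×10^-7 m⁴
At the buckling limit P_cr = P = 1.270×10^5 N
From P_cr = π²EI/(K·L)²:  L = (1/K)·√(π²EI/P_cr) = (1/1)·√(π²×1.18×10^11×7.501×10^-7/1.270×10^5)
L = 2.62 m

L_max ≈ 2.62 m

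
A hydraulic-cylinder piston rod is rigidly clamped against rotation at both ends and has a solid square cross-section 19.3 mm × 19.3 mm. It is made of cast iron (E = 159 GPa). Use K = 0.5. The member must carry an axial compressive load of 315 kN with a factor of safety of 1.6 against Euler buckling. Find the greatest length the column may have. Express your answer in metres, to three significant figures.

L_max ≈ 0.379 m

I = a⁴/12 = 19.3⁴/12 = 1.156×10^4 mm⁴
I = 1.156×10^-8 m⁴
Required critical load P_cr = n·P = 1.6 × 315 = 504.0 kN = 5.040×10^5 N
From P_cr = π²EI/(K·L)²:  L = (1/K)·√(π²EI/P_cr) = (1/0.5)·√(π²×1.59×10^11×1.156×10^-8/5.040×10^5)
L = 0.379 m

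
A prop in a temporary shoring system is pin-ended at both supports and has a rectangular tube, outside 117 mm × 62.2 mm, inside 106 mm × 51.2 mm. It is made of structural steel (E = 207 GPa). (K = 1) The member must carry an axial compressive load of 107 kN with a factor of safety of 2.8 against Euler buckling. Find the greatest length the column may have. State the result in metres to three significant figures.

L_max ≈ 2.81 m

Weak-axis I_min = (h_o·b_o³ − h_i·b_i³)/12 with b_o = 62.2, b_i = 51.20 mm (shorter outer/inner sides).
I_min = (117×62.2³ − 106.0×51.20³)/12 = 1.161×10^6 mm⁴
I = 1.161×10^-6 m⁴
Required critical load P_cr = n·P = 2.8 × 107 = 299.6 kN = 2.996×10^5 N
From P_cr = π²EI/(K·L)²:  L = (1/K)·√(π²EI/P_cr) = (1/1)·√(π²×2.07×10^11×1.161×10^-6/2.996×10^5)
L = 2.81 m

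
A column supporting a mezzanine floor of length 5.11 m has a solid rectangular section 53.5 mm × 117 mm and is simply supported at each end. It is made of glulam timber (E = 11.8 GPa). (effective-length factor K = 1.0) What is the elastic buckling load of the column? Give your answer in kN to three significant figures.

P_cr ≈ 6.66 kN

Buckling occurs about the weak axis: I_min = h·b³/12 with b = 53.5 mm (the shorter side).
I_min = 117×53.5³/12 = 1.493×10^6 mm⁴
I = 1.493×10^6 mm⁴ = 1.493×10^-6 m⁴
Effective length L_e = K·L = 1 × 5.11 = 5.110 m
P_cr = π²EI / L_e² = π² × 11.8×10⁹ × 1.493×10^-6 / 5.110² = 6.659×10^3 N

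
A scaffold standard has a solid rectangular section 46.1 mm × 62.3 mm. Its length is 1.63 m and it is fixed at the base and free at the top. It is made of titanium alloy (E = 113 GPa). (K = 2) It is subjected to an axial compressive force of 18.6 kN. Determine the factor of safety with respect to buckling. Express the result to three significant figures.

Buckling occurs about the weak axis: I_min = h·b³/12 with b = 46.1 mm (the shorter side).
I_min = 62.3×46.1³/12 = 5.086×10^5 mm⁴
I = 5.086×10^5 mm⁴ = 5.086×10^-7 m⁴
Effective length L_e = K·L = 2 × 1.63 = 3.260 m
P_cr = π²EI / L_e² = π² × 113×10⁹ × 5.086×10^-7 / 3.260² = 5.338×10^4 N
Factor of safety n = P_cr / P = 53.377 / 18.6 = 2.87

n ≈ 2.87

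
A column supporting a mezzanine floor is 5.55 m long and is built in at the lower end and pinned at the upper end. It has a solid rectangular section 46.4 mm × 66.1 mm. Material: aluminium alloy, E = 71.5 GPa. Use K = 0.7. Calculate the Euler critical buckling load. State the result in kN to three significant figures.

Buckling occurs about the weak axis: I_min = h·b³/12 with b = 46.4 mm (the shorter side).
I_min = 66.1×46.4³/12 = 5.503×10^5 mm⁴
I = 5.503×10^5 mm⁴ = 5.503×10^-7 m⁴
Effective length L_e = K·L = 0.7 × 5.55 = 3.885 m
P_cr = π²EI / L_e² = π² × 71.5×10⁹ × 5.503×10^-7 / 3.885² = 2.573×10^4 N

P_cr ≈ 25.7 kN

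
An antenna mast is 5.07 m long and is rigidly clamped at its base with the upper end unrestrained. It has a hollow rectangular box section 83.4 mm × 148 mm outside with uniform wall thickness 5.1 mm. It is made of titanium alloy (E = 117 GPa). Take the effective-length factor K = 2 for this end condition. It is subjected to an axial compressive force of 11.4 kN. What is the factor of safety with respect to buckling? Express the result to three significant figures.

n ≈ 2.61

Inner dimensions: h_i = 148 − 2×5.1 = 137.8 mm, b_i = 83.4 − 2×5.1 = 73.20 mm
Weak-axis I_min = (h_o·b_o³ − h_i·b_i³)/12 with b_o = 83.4, b_i = 73.20 mm (shorter outer/inner sides).
I_min = (148×83.4³ − 137.8×73.20³)/12 = 2.650×10^6 mm⁴
I = 2.650×10^6 mm⁴ = 2.650×10^-6 m⁴
Effective length L_e = K·L = 2 × 5.07 = 10.14 m
P_cr = π²EI / L_e² = π² × 117×10⁹ × 2.650×10^-6 / 10.14² = 2.977×10^4 N
Factor of safety n = P_cr / P = 29.767 / 11.4 = 2.61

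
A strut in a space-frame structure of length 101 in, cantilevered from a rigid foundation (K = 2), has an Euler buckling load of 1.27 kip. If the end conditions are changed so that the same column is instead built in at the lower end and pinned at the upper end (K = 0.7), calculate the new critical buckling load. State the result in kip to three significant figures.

P_cr ∝ 1/K², so P_cr,new = P_cr,old × (K_old/K_new)² = 1.27 × (2/0.7)²
= 1.27 × 8.163 = 10.4 kip

P_cr ≈ 10.4 kip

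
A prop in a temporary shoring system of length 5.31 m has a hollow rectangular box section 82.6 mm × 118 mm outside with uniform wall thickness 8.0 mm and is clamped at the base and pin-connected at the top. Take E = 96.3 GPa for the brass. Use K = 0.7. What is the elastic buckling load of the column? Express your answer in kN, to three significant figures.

Inner dimensions: h_i = 118 − 2×8.0 = 102.0 mm, b_i = 82.6 − 2×8.0 = 66.60 mm
Weak-axis I_min = (h_o·b_o³ − h_i·b_i³)/12 with b_o = 82.6, b_i = 66.60 mm (shorter outer/inner sides).
I_min = (118×82.6³ − 102.0×66.60³)/12 = 3.031×10^6 mm⁴
I = 3.031×10^6 mm⁴ = 3.031×10^-6 m⁴
Effective length L_e = K·L = 0.7 × 5.31 = 3.717 m
P_cr = π²EI / L_e² = π² × 96.3×10⁹ × 3.031×10^-6 / 3.717² = 2.085×10^5 N

P_cr ≈ 208 kN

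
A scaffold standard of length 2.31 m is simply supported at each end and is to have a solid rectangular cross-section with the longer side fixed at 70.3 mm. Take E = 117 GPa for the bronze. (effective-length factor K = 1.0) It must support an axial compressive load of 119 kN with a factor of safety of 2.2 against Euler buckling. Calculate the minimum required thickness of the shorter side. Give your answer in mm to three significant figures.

Required P_cr = n·P = 2.2 × 119 = 261.8 kN
L_e = K·L = 1 × 2.31 = 2.310 m
Required I = P_cr·L_e²/(π²E) = 2.618×10^5 × 2.310² / (π² × 1.17×10^11) = 1.210×10^-6 m⁴
I_req = 1.210×10^6 mm⁴
Rectangle, weak axis: I_min = h·b³/12 with h = 70.3 mm fixed  ⇒  b = (12I/h)^(1/3) = 59.1 mm

b ≈ 59.1 mm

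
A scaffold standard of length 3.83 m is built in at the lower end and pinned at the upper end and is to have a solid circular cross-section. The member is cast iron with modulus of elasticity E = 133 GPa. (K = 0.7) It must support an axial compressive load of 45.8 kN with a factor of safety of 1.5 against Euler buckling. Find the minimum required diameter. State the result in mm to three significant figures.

d ≈ 52.6 mm

Required P_cr = n·P = 1.5 × 45.8 = 68.70 kN
L_e = K·L = 0.7 × 3.83 = 2.681 m
Required I = P_cr·L_e²/(π²E) = 6.870×10^4 × 2.681² / (π² × 1.33×10^11) = 3.762×10^-7 m⁴
I_req = 3.762×10^5 mm⁴
Solid circle: I = πd⁴/64  ⇒  d = (64I/π)^(1/4) = (64×3.762×10^5/π)^(1/4) = 52.6 mm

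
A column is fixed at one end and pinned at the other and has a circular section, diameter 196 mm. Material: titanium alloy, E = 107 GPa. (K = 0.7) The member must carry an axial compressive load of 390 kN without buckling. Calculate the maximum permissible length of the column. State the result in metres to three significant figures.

I = πd⁴/64 = π×196⁴/64 = 7.244×10^7 mm⁴
I = 7.244×10^-5 m⁴
At the buckling limit P_cr = P = 3.900×10^5 N
From P_cr = π²EI/(K·L)²:  L = (1/K)·√(π²EI/P_cr) = (1/0.7)·√(π²×1.07×10^11×7.244×10^-5/3.900×10^5)
L = 20.0 m

L_max ≈ 20.0 m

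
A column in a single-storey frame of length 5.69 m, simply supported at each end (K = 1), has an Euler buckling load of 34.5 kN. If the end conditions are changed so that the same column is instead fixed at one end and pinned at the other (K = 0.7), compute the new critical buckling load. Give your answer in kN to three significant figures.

P_cr ≈ 70.4 kN

P_cr ∝ 1/K², so P_cr,new = P_cr,old × (K_old/K_new)² = 34.5 × (1/0.7)²
= 34.5 × 2.041 = 70.4 kN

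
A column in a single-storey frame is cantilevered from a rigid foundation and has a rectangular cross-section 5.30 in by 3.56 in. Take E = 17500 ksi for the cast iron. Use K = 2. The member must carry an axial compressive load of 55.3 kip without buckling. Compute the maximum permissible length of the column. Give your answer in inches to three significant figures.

Buckling occurs about the weak axis: I_min = h·b³/12 with b = 3.56 in (the shorter side).
I_min = 5.30×3.56³/12 = 19.93 in⁴
At the buckling limit P_cr = P = 5.530×10^4 lb
From P_cr = π²EI/(K·L)²:  L = (1/K)·√(π²EI/P_cr) = (1/2)·√(π²×1.75×10^7×19.93/5.530×10^4)
L = 125 in

L_max ≈ 125 in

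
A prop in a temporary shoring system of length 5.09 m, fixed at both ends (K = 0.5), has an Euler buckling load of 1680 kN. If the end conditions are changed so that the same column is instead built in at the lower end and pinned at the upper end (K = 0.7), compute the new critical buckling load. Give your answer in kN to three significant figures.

P_cr ∝ 1/K², so P_cr,new = P_cr,old × (K_old/K_new)² = 1680 × (0.5/0.7)²
= 1680 × 0.5102 = 857 kN

P_cr ≈ 857 kN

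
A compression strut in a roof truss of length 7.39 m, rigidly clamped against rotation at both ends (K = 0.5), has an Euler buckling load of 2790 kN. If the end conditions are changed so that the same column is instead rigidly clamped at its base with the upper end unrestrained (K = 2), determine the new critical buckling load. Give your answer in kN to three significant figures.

P_cr ≈ 174 kN

P_cr ∝ 1/K², so P_cr,new = P_cr,old × (K_old/K_new)² = 2790 × (0.5/2)²
= 2790 × 0.06250 = 174 kN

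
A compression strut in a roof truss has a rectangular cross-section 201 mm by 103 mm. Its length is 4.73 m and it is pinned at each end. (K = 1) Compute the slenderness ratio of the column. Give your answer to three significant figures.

Buckling occurs about the weak axis: I_min = h·b³/12 with b = 103 mm (the shorter side).
I_min = 201×103³/12 = 1.830×10^7 mm⁴
A = 2.070×10^4 mm²;  r_min = √(I/A) = √(1.830×10^7/2.070×10^4) = 29.73 mm
L_e = K·L = 1 × 4.73 m = 4.730 m = 4730.0 mm
λ = L_e / r_min = 4730.0 / 29.73 = 159

λ ≈ 159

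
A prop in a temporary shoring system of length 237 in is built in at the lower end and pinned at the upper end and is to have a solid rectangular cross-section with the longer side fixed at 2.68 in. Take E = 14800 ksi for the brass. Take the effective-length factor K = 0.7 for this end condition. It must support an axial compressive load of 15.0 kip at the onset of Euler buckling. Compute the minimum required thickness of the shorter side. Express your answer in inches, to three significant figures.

b ≈ 2.33 in

L_e = K·L = 0.7 × 237 = 165.9 in
Required I = P_cr·L_e²/(π²E) = 1.500×10^4 × 165.9² / (π² × 1.48×10^7) = 2.826 in⁴
Rectangle, weak axis: I_min = h·b³/12 with h = 2.68 in fixed  ⇒  b = (12I/h)^(1/3) = 2.33 in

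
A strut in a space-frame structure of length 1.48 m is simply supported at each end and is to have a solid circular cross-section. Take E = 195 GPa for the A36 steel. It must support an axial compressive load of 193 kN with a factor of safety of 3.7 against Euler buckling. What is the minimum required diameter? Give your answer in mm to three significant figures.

d ≈ 63.8 mm

Required P_cr = n·P = 3.7 × 193 = 714.1 kN
L_e = K·L = 1 × 1.48 = 1.480 m
Required I = P_cr·L_e²/(π²E) = 7.141×10^5 × 1.480² / (π² × 1.95×10^11) = 8.127×10^-7 m⁴
I_req = 8.127×10^5 mm⁴
Solid circle: I = πd⁴/64  ⇒  d = (64I/π)^(1/4) = (64×8.127×10^5/π)^(1/4) = 63.8 mm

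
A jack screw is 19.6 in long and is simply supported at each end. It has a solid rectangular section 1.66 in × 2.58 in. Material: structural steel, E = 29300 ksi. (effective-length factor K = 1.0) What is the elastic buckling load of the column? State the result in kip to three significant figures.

Buckling occurs about the weak axis: I_min = h·b³/12 with b = 1.66 in (the shorter side).
I_min = 2.58×1.66³/12 = 0.9835 in⁴
Effective length L_e = K·L = 1 × 19.6 = 19.60 in
P_cr = π²EI / L_e² = π² × 29300×10³ × 0.9835 / 19.60² = 7.403×10^5 lb

P_cr ≈ 740 kip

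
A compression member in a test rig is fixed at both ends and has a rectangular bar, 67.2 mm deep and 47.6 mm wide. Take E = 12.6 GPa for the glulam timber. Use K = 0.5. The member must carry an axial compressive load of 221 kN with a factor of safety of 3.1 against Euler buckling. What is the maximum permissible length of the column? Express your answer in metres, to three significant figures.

L_max ≈ 0.662 m

Buckling occurs about the weak axis: I_min = h·b³/12 with b = 47.6 mm (the shorter side).
I_min = 67.2×47.6³/12 = 6.040×10^5 mm⁴
I = 6.040×10^-7 m⁴
Required critical load P_cr = n·P = 3.1 × 221 = 685.1 kN = 6.851×10^5 N
From P_cr = π²EI/(K·L)²:  L = (1/K)·√(π²EI/P_cr) = (1/0.5)·√(π²×1.26×10^10×6.040×10^-7/6.851×10^5)
L = 0.662 m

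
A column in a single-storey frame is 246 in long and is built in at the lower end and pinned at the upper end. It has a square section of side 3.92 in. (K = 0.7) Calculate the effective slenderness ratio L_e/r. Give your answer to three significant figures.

λ ≈ 152

For a square r = a/√12 = 3.92/√12 = 1.132 in
L_e = K·L = 0.7 × 246 = 172.2 in
λ = L_e / r_min = 172.20 / 1.132 = 152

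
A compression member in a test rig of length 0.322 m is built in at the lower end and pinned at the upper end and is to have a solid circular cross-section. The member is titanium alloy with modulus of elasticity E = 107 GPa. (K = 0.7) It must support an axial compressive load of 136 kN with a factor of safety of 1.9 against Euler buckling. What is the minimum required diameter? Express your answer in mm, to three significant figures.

Required P_cr = n·P = 1.9 × 136 = 258.4 kN
L_e = K·L = 0.7 × 0.322 = 0.2254 m
Required I = P_cr·L_e²/(π²E) = 2.584×10^5 × 0.2254² / (π² × 1.07×10^11) = 1.243×10^-8 m⁴
I_req = 1.243×10^4 mm⁴
Solid circle: I = πd⁴/64  ⇒  d = (64I/π)^(1/4) = (64×1.243×10^4/π)^(1/4) = 22.4 mm

d ≈ 22.4 mm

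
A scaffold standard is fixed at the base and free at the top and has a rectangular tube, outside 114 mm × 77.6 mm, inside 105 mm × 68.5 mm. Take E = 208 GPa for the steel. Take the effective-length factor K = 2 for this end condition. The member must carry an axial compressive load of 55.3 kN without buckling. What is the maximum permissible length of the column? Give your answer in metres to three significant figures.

L_max ≈ 3.89 m

Weak-axis I_min = (h_o·b_o³ − h_i·b_i³)/12 with b_o = 77.6, b_i = 68.50 mm (shorter outer/inner sides).
I_min = (114×77.6³ − 105.0×68.50³)/12 = 1.627×10^6 mm⁴
I = 1.627×10^-6 m⁴
At the buckling limit P_cr = P = 5.530×10^4 N
From P_cr = π²EI/(K·L)²:  L = (1/K)·√(π²EI/P_cr) = (1/2)·√(π²×2.08×10^11×1.627×10^-6/5.530×10^4)
L = 3.89 m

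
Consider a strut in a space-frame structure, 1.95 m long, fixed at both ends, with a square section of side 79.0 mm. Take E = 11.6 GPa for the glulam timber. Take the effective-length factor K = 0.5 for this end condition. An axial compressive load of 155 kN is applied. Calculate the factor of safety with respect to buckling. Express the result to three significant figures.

n ≈ 2.52

I = a⁴/12 = 79.0⁴/12 = 3.246×10^6 mm⁴
I = 3.246×10^6 mm⁴ = 3.246×10^-6 m⁴
Effective length L_e = K·L = 0.5 × 1.95 = 0.9750 m
P_cr = π²EI / L_e² = π² × 11.6×10⁹ × 3.246×10^-6 / 0.9750² = 3.909×10^5 N
Factor of safety n = P_cr / P = 390.91 / 155 = 2.52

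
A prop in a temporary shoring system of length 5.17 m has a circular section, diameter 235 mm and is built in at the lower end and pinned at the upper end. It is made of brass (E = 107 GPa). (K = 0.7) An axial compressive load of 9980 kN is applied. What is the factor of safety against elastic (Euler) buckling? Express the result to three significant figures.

I = πd⁴/64 = π×235⁴/64 = 1.497×10^8 mm⁴
I = 1.497×10^8 mm⁴ = 1.497×10^-4 m⁴
Effective length L_e = K·L = 0.7 × 5.17 = 3.619 m
P_cr = π²EI / L_e² = π² × 107×10⁹ × 1.497×10^-4 / 3.619² = 1.207×10^7 N
Factor of safety n = P_cr / P = 12071 / 9980 = 1.21

n ≈ 1.21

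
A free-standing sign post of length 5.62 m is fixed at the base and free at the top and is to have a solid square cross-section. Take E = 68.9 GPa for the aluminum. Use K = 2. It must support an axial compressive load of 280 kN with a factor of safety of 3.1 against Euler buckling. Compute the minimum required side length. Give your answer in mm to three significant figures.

a ≈ 210 mm

Required P_cr = n·P = 3.1 × 280 = 868.0 kN
L_e = K·L = 2 × 5.62 = 11.24 m
Required I = P_cr·L_e²/(π²E) = 8.680×10^5 × 11.24² / (π² × 6.89×10^10) = 1.613×10^-4 m⁴
I_req = 1.613×10^8 mm⁴
Solid square: I = a⁴/12  ⇒  a = (12I)^(1/4) = (12×1.613×10^8)^(1/4) = 210 mm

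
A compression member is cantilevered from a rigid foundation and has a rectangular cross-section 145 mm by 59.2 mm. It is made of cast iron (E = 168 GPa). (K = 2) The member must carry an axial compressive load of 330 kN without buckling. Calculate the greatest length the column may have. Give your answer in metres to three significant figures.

Buckling occurs about the weak axis: I_min = h·b³/12 with b = 59.2 mm (the shorter side).
I_min = 145×59.2³/12 = 2.507×10^6 mm⁴
I = 2.507×10^-6 m⁴
At the buckling limit P_cr = P = 3.300×10^5 N
From P_cr = π²EI/(K·L)²:  L = (1/K)·√(π²EI/P_cr) = (1/2)·√(π²×1.68×10^11×2.507×10^-6/3.300×10^5)
L = 1.77 m

L_max ≈ 1.77 m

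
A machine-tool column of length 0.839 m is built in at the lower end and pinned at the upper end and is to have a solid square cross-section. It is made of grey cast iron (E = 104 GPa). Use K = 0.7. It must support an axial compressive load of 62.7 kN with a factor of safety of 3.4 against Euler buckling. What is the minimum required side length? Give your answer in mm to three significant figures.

Required P_cr = n·P = 3.4 × 62.7 = 213.2 kN
L_e = K·L = 0.7 × 0.839 = 0.5873 m
Required I = P_cr·L_e²/(π²E) = 2.132×10^5 × 0.5873² / (π² × 1.04×10^11) = 7.164×10^-8 m⁴
I_req = 7.164×10^4 mm⁴
Solid square: I = a⁴/12  ⇒  a = (12I)^(1/4) = (12×7.164×10^4)^(1/4) = 30.4 mm

a ≈ 30.4 mm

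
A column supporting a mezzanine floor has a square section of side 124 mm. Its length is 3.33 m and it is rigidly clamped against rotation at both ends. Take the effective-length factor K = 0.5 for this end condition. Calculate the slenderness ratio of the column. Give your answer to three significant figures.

I = a⁴/12 = 124⁴/12 = 1.970×10^7 mm⁴
A = 1.538×10^4 mm²;  r_min = √(I/A) = √(1.970×10^7/1.538×10^4) = 35.80 mm
L_e = K·L = 0.5 × 3.33 m = 1.665 m = 1665.0 mm
λ = L_e / r_min = 1665.0 / 35.80 = 46.5

λ ≈ 46.5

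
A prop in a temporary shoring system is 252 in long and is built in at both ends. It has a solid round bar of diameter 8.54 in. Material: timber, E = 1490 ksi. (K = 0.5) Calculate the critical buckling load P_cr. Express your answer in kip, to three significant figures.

I = πd⁴/64 = π×8.54⁴/64 = 261.1 in⁴
Effective length L_e = K·L = 0.5 × 252 = 126.0 in
P_cr = π²EI / L_e² = π² × 1490×10³ × 261.1 / 126.0² = 2.419×10^5 lb

P_cr ≈ 242 kip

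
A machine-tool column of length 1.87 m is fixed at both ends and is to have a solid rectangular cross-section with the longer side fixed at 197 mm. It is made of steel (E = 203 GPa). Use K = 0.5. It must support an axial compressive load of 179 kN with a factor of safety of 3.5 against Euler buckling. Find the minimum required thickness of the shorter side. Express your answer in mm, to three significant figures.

Required P_cr = n·P = 3.5 × 179 = 626.5 kN
L_e = K·L = 0.5 × 1.87 = 0.9350 m
Required I = P_cr·L_e²/(π²E) = 6.265×10^5 × 0.9350² / (π² × 2.03×10^11) = 2.734×10^-7 m⁴
I_req = 2.734×10^5 mm⁴
Rectangle, weak axis: I_min = h·b³/12 with h = 197 mm fixed  ⇒  b = (12I/h)^(1/3) = 25.5 mm

b ≈ 25.5 mm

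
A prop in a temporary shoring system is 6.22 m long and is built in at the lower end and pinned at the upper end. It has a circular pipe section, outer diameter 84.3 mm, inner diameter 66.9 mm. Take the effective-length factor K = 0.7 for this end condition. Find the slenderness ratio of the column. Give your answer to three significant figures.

λ ≈ 162

d_o = 84.3 mm, d_i = 66.9 mm
I = π(d_o⁴ − d_i⁴)/64 = π(84.3⁴ − 66.90⁴)/64 = 1.496×10^6 mm⁴
A = 2.066×10^3 mm²;  r_min = √(I/A) = √(1.496×10^6/2.066×10^3) = 26.91 mm
L_e = K·L = 0.7 × 6.22 m = 4.354 m = 4354.0 mm
λ = L_e / r_min = 4354.0 / 26.91 = 162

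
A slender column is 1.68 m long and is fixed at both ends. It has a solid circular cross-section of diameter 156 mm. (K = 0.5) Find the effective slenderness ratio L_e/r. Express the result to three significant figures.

For a solid circle r = d/4 = 156/4 = 39.00 mm
L_e = K·L = 0.5 × 1.68 m = 0.8400 m = 840.00 mm
λ = L_e / r_min = 840.00 / 39.00 = 21.5

λ ≈ 21.5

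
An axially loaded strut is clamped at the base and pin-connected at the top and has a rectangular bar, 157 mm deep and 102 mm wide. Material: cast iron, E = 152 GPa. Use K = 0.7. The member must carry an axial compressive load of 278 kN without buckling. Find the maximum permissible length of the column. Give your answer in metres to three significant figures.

Buckling occurs about the weak axis: I_min = h·b³/12 with b = 102 mm (the shorter side).
I_min = 157×102³/12 = 1.388×10^7 mm⁴
I = 1.388×10^-5 m⁴
At the buckling limit P_cr = P = 2.780×10^5 N
From P_cr = π²EI/(K·L)²:  L = (1/K)·√(π²EI/P_cr) = (1/0.7)·√(π²×1.52×10^11×1.388×10^-5/2.780×10^5)
L = 12.4 m

L_max ≈ 12.4 m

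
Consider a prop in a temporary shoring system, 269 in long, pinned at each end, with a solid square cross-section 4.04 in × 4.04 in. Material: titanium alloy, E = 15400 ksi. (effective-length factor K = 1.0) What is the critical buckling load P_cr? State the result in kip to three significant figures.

I = a⁴/12 = 4.04⁴/12 = 22.20 in⁴
Effective length L_e = K·L = 1 × 269 = 269.0 in
P_cr = π²EI / L_e² = π² × 15400×10³ × 22.20 / 269.0² = 4.663×10^4 lb

P_cr ≈ 46.6 kip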